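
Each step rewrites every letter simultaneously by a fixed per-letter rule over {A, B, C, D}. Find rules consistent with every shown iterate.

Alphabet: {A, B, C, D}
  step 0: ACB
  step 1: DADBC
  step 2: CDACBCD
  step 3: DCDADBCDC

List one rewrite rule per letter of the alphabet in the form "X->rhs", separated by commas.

A->DA, B->BC, C->D, D->C

  step 2 ⇒ step 3: CDACBCD ⇒ D·C·DA·D·BC·D·C
    A ↦ DA
    B ↦ BC
    C ↦ D
    D ↦ C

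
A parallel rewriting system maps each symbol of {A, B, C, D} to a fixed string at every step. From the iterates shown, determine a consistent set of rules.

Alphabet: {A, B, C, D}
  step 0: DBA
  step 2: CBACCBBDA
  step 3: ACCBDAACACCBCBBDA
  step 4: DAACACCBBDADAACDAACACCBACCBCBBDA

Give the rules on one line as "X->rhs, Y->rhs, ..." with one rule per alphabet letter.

A->DA, B->CB, C->AC, D->B

  step 3 ⇒ step 4: ACCBDAACACCBCBBDA ⇒ DA·AC·AC·CB·B·DA·DA·AC·DA·AC·AC·CB·AC·CB·CB·B·DA
    A ↦ DA
    B ↦ CB
    C ↦ AC
    D ↦ B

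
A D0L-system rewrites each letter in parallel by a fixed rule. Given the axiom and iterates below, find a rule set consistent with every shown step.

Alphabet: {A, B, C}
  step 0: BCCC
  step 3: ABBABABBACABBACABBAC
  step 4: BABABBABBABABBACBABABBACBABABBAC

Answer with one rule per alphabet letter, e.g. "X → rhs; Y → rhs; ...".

  step 3 ⇒ step 4: ABBABABBACABBACABBAC ⇒ B·AB·AB·B·AB·B·AB·AB·B·AC·B·AB·AB·B·AC·B·AB·AB·B·AC
    A ↦ B
    B ↦ AB
    C ↦ AC

A->B, B->AB, C->AC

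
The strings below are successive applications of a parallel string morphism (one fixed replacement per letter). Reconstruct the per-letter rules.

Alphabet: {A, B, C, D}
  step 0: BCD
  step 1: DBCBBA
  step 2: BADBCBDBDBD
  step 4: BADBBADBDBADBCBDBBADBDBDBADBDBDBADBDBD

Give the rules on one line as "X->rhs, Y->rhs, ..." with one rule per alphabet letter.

  step 1 ⇒ step 2: DBCBBA ⇒ BA·DB·CB·DB·DB·D
    A ↦ D
    B ↦ DB
    C ↦ CB
    D ↦ BA

A->D, B->DB, C->CB, D->BA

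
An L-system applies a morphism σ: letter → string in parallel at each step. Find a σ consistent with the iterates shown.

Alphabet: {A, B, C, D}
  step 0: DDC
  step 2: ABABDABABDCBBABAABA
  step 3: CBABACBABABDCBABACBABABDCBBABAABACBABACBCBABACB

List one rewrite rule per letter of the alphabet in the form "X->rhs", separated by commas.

A->CB, B->ABA, C->CBB, D->BD

  step 2 ⇒ step 3: ABABDABABDCBBABAABA ⇒ CB·ABA·CB·ABA·BD·CB·ABA·CB·ABA·BD·CBB·ABA·ABA·CB·ABA·CB·CB·ABA·CB
    A ↦ CB
    B ↦ ABA
    C ↦ CBB
    D ↦ BD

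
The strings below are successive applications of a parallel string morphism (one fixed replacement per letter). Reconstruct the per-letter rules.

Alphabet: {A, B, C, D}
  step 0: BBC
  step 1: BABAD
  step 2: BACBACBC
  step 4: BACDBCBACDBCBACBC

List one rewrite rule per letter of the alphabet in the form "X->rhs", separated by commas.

A->C, B->BA, C->D, D->BC

  step 1 ⇒ step 2: BABAD ⇒ BA·C·BA·C·BC
    A ↦ C
    B ↦ BA
    D ↦ BC
  step 0 ⇒ step 1: BBC ⇒ BA·BA·D
    C ↦ D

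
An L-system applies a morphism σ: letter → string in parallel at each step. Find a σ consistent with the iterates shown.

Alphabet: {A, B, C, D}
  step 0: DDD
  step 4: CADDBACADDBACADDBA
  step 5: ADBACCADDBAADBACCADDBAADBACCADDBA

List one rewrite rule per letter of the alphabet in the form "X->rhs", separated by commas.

A->DBA, B->AD, C->A, D->C

  step 4 ⇒ step 5: CADDBACADDBACADDBA ⇒ A·DBA·C·C·AD·DBA·A·DBA·C·C·AD·DBA·A·DBA·C·C·AD·DBA
    A ↦ DBA
    B ↦ AD
    C ↦ A
    D ↦ C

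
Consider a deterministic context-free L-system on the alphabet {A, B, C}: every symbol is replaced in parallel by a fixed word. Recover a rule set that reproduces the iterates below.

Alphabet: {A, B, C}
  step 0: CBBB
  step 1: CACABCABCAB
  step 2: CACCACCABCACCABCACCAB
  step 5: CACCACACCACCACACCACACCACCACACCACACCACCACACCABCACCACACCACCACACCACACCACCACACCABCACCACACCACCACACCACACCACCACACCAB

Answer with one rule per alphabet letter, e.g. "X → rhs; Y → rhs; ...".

A->C, B->CAB, C->CA

  step 1 ⇒ step 2: CACABCABCAB ⇒ CA·C·CA·C·CAB·CA·C·CAB·CA·C·CAB
    A ↦ C
    B ↦ CAB
    C ↦ CA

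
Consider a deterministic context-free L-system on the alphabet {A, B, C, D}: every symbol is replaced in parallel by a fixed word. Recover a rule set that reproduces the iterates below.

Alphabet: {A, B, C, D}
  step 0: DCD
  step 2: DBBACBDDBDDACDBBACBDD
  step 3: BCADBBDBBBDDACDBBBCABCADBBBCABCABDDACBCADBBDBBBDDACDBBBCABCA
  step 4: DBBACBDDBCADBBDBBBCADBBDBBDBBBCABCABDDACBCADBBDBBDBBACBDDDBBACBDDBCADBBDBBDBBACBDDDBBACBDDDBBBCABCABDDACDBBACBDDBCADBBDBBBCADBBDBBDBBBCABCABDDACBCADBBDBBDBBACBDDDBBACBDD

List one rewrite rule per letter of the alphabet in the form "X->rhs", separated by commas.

  step 3 ⇒ step 4: BCADBBDBBBDDACDBBBCABCADBBBCABCABDDACBCADBBDBBBDDACDBBBCABCA ⇒ DBB·AC·BDD·BCA·DBB·DBB·BCA·DBB·DBB·DBB·BCA·BCA·BDD·AC·BCA·DBB·DBB·DBB·AC·BDD·DBB·AC·BDD·BCA·DBB·DBB·DBB·AC·BDD·DBB·AC·BDD·DBB·BCA·BCA·BDD·AC·DBB·AC·BDD·BCA·DBB·DBB·BCA·DBB·DBB·DBB·BCA·BCA·BDD·AC·BCA·DBB·DBB·DBB·AC·BDD·DBB·AC·BDD
    A ↦ BDD
    B ↦ DBB
    C ↦ AC
    D ↦ BCA

A->BDD, B->DBB, C->AC, D->BCA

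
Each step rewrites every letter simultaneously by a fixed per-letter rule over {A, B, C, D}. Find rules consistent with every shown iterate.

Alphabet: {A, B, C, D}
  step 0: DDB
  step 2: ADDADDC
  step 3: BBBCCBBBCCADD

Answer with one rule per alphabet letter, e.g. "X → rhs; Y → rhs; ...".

  step 2 ⇒ step 3: ADDADDC ⇒ BBB·C·C·BBB·C·C·ADD
    A ↦ BBB
    C ↦ ADD
    D ↦ C
    B ↦ D  (constrained at step 0)

A->BBB, B->D, C->ADD, D->C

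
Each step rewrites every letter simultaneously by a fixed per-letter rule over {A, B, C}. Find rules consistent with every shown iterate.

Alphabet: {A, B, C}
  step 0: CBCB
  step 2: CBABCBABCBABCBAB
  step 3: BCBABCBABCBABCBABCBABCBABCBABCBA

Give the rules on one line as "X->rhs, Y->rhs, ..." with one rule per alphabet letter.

  step 2 ⇒ step 3: CBABCBABCBABCBAB ⇒ B·CBA·B·CBA·B·CBA·B·CBA·B·CBA·B·CBA·B·CBA·B·CBA
    A ↦ B
    B ↦ CBA
    C ↦ B

A->B, B->CBA, C->B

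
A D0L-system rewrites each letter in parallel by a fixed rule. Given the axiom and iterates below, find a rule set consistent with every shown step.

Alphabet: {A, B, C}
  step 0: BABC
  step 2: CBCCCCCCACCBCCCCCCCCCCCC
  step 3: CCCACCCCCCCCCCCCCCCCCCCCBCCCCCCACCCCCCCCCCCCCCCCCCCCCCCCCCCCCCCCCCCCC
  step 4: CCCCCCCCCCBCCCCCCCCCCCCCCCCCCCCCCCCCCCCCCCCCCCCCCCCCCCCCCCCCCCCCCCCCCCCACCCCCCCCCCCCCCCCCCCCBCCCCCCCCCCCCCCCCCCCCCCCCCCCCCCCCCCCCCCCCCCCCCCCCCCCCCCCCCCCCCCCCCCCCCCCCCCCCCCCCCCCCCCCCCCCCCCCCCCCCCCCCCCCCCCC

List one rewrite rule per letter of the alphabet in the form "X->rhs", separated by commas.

A->CB, B->AC, C->CCC

  step 3 ⇒ step 4: CCCACCCCCCCCCCCCCCCCCCCCBCCCCCCACCCCCCCCCCCCCCCCCCCCCCCCCCCCCCCCCCCCC ⇒ CCC·CCC·CCC·CB·CCC·CCC·CCC·CCC·CCC·CCC·CCC·CCC·CCC·CCC·CCC·CCC·CCC·CCC·CCC·CCC·CCC·CCC·CCC·CCC·AC·CCC·CCC·CCC·CCC·CCC·CCC·CB·CCC·CCC·CCC·CCC·CCC·CCC·CCC·CCC·CCC·CCC·CCC·CCC·CCC·CCC·CCC·CCC·CCC·CCC·CCC·CCC·CCC·CCC·CCC·CCC·CCC·CCC·CCC·CCC·CCC·CCC·CCC·CCC·CCC·CCC·CCC·CCC·CCC
    A ↦ CB
    B ↦ AC
    C ↦ CCC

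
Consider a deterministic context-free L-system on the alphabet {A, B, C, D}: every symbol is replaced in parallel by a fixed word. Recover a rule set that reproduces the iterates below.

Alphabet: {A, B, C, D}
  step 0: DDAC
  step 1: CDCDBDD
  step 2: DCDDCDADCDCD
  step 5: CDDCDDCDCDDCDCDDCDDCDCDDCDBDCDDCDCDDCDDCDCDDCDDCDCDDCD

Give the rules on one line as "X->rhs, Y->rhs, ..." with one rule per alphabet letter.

  step 1 ⇒ step 2: CDCDBDD ⇒ D·CD·D·CD·AD·CD·CD
    B ↦ AD
    C ↦ D
    D ↦ CD
  step 0 ⇒ step 1: DDAC ⇒ CD·CD·BD·D
    A ↦ BD

A->BD, B->AD, C->D, D->CD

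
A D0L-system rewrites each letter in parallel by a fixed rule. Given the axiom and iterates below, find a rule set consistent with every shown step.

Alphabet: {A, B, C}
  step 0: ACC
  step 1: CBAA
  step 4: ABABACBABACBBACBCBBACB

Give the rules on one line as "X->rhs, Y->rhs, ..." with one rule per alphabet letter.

  step 0 ⇒ step 1: ACC ⇒ CB·A·A
    A ↦ CB
    C ↦ A
    B ↦ BA  (constrained at step 1)

A->CB, B->BA, C->A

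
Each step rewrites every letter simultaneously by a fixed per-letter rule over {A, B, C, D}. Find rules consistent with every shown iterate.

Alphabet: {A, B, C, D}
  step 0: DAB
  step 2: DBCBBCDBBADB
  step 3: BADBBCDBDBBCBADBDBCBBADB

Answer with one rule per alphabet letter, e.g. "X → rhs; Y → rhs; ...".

  step 2 ⇒ step 3: DBCBBCDBBADB ⇒ BA·DB·BC·DB·DB·BC·BA·DB·DB·CB·BA·DB
    A ↦ CB
    B ↦ DB
    C ↦ BC
    D ↦ BA

A->CB, B->DB, C->BC, D->BA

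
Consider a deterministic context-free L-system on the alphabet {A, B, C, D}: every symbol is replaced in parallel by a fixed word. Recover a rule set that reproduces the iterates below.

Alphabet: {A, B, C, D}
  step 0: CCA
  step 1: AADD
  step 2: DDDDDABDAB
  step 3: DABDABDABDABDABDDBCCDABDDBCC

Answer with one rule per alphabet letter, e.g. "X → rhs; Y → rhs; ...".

A->DD, B->BCC, C->A, D->DAB

  step 2 ⇒ step 3: DDDDDABDAB ⇒ DAB·DAB·DAB·DAB·DAB·DD·BCC·DAB·DD·BCC
    A ↦ DD
    B ↦ BCC
    D ↦ DAB
  step 0 ⇒ step 1: CCA ⇒ A·A·DD
    C ↦ A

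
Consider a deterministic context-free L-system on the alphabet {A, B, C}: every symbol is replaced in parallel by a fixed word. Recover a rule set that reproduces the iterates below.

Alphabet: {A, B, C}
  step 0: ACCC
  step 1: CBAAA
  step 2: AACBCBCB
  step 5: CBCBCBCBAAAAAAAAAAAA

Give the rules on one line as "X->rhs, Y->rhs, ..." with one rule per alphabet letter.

A->CB, B->A, C->A

  step 1 ⇒ step 2: CBAAA ⇒ A·A·CB·CB·CB
    A ↦ CB
    B ↦ A
    C ↦ A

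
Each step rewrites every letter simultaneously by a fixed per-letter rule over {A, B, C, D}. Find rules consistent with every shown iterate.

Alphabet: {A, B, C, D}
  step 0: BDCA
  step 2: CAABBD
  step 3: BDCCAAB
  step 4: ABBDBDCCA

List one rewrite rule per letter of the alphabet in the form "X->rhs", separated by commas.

A->C, B->A, C->BD, D->B

  step 3 ⇒ step 4: BDCCAAB ⇒ A·B·BD·BD·C·C·A
    A ↦ C
    B ↦ A
    C ↦ BD
    D ↦ B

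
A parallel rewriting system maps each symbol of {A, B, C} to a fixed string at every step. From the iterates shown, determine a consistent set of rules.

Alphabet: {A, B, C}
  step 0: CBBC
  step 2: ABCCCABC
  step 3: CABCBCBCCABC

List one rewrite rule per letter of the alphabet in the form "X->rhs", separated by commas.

A->C, B->A, C->BC

  step 2 ⇒ step 3: ABCCCABC ⇒ C·A·BC·BC·BC·C·A·BC
    A ↦ C
    B ↦ A
    C ↦ BC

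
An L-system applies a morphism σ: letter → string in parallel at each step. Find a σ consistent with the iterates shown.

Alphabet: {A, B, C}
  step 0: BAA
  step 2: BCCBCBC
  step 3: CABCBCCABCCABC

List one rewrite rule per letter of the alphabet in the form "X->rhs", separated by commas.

A->C, B->CA, C->BC

  step 2 ⇒ step 3: BCCBCBC ⇒ CA·BC·BC·CA·BC·CA·BC
    B ↦ CA
    C ↦ BC
    A ↦ C  (constrained at step 0)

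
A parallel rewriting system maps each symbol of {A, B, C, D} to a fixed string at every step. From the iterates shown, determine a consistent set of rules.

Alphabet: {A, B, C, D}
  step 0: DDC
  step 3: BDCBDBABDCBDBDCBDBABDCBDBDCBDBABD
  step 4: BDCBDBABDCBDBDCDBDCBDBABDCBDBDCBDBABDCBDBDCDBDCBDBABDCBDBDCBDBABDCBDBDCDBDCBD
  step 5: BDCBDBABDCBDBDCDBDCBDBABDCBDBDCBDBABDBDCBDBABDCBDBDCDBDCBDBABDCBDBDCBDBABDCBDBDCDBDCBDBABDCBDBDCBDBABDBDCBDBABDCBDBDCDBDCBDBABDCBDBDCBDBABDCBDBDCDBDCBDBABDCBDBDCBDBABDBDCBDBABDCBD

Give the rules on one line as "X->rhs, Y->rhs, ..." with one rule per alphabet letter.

  step 4 ⇒ step 5: BDCBDBABDCBDBDCDBDCBDBABDCBDBDCBDBABDCBDBDCDBDCBDBABDCBDBDCBDBABDCBDBDCDBDCBD ⇒ BDC·BD·BA·BDC·BD·BDC·D·BDC·BD·BA·BDC·BD·BDC·BD·BA·BD·BDC·BD·BA·BDC·BD·BDC·D·BDC·BD·BA·BDC·BD·BDC·BD·BA·BDC·BD·BDC·D·BDC·BD·BA·BDC·BD·BDC·BD·BA·BD·BDC·BD·BA·BDC·BD·BDC·D·BDC·BD·BA·BDC·BD·BDC·BD·BA·BDC·BD·BDC·D·BDC·BD·BA·BDC·BD·BDC·BD·BA·BD·BDC·BD·BA·BDC·BD
    A ↦ D
    B ↦ BDC
    C ↦ BA
    D ↦ BD

A->D, B->BDC, C->BA, D->BD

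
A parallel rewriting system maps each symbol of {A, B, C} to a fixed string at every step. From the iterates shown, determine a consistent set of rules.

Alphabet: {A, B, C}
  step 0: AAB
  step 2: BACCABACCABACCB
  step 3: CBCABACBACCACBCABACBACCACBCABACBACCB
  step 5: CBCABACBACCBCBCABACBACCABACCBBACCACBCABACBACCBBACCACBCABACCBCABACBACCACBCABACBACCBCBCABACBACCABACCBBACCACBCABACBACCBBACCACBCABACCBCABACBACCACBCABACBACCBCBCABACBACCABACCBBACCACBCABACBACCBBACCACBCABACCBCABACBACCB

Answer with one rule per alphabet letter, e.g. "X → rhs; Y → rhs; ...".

  step 2 ⇒ step 3: BACCABACCABACCB ⇒ CB·CA·BAC·BAC·CA·CB·CA·BAC·BAC·CA·CB·CA·BAC·BAC·CB
    A ↦ CA
    B ↦ CB
    C ↦ BAC

A->CA, B->CB, C->BAC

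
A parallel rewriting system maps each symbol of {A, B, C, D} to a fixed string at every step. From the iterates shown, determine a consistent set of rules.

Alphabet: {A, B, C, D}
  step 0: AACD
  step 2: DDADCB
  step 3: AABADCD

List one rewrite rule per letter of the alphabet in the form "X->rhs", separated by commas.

A->B, B->D, C->DC, D->A

  step 2 ⇒ step 3: DDADCB ⇒ A·A·B·A·DC·D
    A ↦ B
    B ↦ D
    C ↦ DC
    D ↦ A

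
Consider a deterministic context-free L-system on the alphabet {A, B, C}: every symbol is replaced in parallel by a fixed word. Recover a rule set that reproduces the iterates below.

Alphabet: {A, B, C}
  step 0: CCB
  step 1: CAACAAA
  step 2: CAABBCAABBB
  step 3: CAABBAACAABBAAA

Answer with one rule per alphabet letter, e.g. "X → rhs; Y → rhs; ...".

  step 2 ⇒ step 3: CAABBCAABBB ⇒ CAA·B·B·A·A·CAA·B·B·A·A·A
    A ↦ B
    B ↦ A
    C ↦ CAA

A->B, B->A, C->CAA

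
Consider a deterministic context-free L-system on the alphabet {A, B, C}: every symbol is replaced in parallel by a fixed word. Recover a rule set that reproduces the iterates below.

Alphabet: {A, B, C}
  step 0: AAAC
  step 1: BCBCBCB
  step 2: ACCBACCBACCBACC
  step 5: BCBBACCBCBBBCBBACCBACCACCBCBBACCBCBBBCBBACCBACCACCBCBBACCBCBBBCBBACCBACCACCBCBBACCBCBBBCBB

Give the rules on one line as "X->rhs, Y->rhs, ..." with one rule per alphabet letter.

  step 1 ⇒ step 2: BCBCBCB ⇒ ACC·B·ACC·B·ACC·B·ACC
    B ↦ ACC
    C ↦ B
  step 0 ⇒ step 1: AAAC ⇒ BC·BC·BC·B
    A ↦ BC

A->BC, B->ACC, C->B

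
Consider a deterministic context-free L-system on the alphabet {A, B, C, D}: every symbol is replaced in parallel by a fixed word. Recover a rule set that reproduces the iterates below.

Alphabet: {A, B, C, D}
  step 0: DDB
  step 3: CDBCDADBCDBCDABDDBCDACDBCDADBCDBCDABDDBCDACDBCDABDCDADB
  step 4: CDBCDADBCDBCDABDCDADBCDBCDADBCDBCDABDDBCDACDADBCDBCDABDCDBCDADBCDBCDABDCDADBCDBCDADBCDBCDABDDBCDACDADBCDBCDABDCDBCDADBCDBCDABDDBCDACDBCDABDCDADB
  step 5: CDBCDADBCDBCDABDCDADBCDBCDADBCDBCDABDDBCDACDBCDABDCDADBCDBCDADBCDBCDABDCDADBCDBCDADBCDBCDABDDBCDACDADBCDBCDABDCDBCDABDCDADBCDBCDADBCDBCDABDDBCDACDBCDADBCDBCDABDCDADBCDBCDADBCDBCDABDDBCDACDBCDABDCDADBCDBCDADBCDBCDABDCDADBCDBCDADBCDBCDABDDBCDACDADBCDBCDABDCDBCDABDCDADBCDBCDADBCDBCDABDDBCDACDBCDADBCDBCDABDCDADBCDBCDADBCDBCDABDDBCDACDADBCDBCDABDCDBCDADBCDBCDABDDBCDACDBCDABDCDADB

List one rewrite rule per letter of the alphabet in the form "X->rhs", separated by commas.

  step 4 ⇒ step 5: CDBCDADBCDBCDABDCDADBCDBCDADBCDBCDABDDBCDACDADBCDBCDABDCDBCDADBCDBCDABDCDADBCDBCDADBCDBCDABDDBCDACDADBCDBCDABDCDBCDADBCDBCDABDDBCDACDBCDABDCDADB ⇒ CDB·CDA·DB·CDB·CDA·BD·CDA·DB·CDB·CDA·DB·CDB·CDA·BD·DB·CDA·CDB·CDA·BD·CDA·DB·CDB·CDA·DB·CDB·CDA·BD·CDA·DB·CDB·CDA·DB·CDB·CDA·BD·DB·CDA·CDA·DB·CDB·CDA·BD·CDB·CDA·BD·CDA·DB·CDB·CDA·DB·CDB·CDA·BD·DB·CDA·CDB·CDA·DB·CDB·CDA·BD·CDA·DB·CDB·CDA·DB·CDB·CDA·BD·DB·CDA·CDB·CDA·BD·CDA·DB·CDB·CDA·DB·CDB·CDA·BD·CDA·DB·CDB·CDA·DB·CDB·CDA·BD·DB·CDA·CDA·DB·CDB·CDA·BD·CDB·CDA·BD·CDA·DB·CDB·CDA·DB·CDB·CDA·BD·DB·CDA·CDB·CDA·DB·CDB·CDA·BD·CDA·DB·CDB·CDA·DB·CDB·CDA·BD·DB·CDA·CDA·DB·CDB·CDA·BD·CDB·CDA·DB·CDB·CDA·BD·DB·CDA·CDB·CDA·BD·CDA·DB
    A ↦ BD
    B ↦ DB
    C ↦ CDB
    D ↦ CDA

A->BD, B->DB, C->CDB, D->CDA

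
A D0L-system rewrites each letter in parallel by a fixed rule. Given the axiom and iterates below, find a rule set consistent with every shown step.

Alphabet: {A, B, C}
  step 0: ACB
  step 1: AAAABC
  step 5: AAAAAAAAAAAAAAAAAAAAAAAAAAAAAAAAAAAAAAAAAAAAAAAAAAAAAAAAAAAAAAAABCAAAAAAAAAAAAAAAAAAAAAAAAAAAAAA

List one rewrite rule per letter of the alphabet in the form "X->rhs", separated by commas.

  step 0 ⇒ step 1: ACB ⇒ AA·AA·BC
    A ↦ AA
    B ↦ BC
    C ↦ AA

A->AA, B->BC, C->AA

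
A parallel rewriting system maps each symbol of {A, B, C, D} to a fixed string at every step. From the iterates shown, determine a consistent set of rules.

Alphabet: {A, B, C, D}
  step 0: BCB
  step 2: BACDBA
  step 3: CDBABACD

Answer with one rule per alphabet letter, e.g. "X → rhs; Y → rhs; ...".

  step 2 ⇒ step 3: BACDBA ⇒ C·D·BA·BA·C·D
    A ↦ D
    B ↦ C
    C ↦ BA
    D ↦ BA

A->D, B->C, C->BA, D->BA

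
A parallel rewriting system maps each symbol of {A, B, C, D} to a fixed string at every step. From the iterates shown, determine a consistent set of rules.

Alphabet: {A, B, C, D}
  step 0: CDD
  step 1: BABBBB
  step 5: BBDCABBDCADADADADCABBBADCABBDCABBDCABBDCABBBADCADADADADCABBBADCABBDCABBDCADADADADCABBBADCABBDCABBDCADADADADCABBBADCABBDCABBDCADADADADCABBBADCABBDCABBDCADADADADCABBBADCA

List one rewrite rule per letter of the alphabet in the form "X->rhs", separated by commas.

A->DCA, B->DA, C->BA, D->BB

  step 0 ⇒ step 1: CDD ⇒ BA·BB·BB
    C ↦ BA
    D ↦ BB
    A ↦ DCA  (constrained at step 1)
    B ↦ DA  (constrained at step 1)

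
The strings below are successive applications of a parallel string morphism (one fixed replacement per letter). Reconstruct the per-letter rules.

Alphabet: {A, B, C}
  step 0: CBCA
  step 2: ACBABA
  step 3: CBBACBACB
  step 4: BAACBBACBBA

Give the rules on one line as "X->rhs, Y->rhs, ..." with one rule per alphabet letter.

  step 3 ⇒ step 4: CBBACBACB ⇒ B·A·A·CB·B·A·CB·B·A
    A ↦ CB
    B ↦ A
    C ↦ B

A->CB, B->A, C->B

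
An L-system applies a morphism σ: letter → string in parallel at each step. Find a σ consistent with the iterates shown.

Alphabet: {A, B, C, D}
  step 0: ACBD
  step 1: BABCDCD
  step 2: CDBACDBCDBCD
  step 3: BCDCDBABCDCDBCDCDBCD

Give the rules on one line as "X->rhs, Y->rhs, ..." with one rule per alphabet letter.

A->BA, B->CD, C->B, D->CD

  step 2 ⇒ step 3: CDBACDBCDBCD ⇒ B·CD·CD·BA·B·CD·CD·B·CD·CD·B·CD
    A ↦ BA
    B ↦ CD
    C ↦ B
    D ↦ CD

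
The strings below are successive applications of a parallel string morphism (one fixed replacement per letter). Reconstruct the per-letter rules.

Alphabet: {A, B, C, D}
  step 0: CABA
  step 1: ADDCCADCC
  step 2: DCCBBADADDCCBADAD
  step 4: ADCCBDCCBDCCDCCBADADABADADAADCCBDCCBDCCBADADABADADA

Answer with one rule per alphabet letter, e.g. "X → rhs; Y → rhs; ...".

  step 1 ⇒ step 2: ADDCCADCC ⇒ DCC·B·B·AD·AD·DCC·B·AD·AD
    A ↦ DCC
    C ↦ AD
    D ↦ B
  step 0 ⇒ step 1: CABA ⇒ AD·DCC·A·DCC
    B ↦ A

A->DCC, B->A, C->AD, D->B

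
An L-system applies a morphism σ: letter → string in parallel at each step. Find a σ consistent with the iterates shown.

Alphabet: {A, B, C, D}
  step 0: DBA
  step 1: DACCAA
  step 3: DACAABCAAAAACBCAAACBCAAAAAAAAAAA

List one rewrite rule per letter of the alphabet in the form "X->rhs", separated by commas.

  step 0 ⇒ step 1: DBA ⇒ DAC·C·AA
    A ↦ AA
    B ↦ C
    D ↦ DAC
    C ↦ BCA  (constrained at step 1)

A->AA, B->C, C->BCA, D->DAC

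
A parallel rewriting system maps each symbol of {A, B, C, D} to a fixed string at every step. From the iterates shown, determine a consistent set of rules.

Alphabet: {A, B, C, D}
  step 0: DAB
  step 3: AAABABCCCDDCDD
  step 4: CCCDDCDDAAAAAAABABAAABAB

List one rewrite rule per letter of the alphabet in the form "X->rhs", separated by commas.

  step 3 ⇒ step 4: AAABABCCCDDCDD ⇒ C·C·C·DD·C·DD·AA·AA·AA·AB·AB·AA·AB·AB
    A ↦ C
    B ↦ DD
    C ↦ AA
    D ↦ AB

A->C, B->DD, C->AA, D->AB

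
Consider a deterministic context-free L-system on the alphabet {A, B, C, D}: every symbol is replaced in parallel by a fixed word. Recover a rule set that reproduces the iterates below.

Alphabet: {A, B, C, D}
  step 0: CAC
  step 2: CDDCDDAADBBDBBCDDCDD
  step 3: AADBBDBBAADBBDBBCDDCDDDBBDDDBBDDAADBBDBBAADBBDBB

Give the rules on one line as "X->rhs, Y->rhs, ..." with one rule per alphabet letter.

  step 2 ⇒ step 3: CDDCDDAADBBDBBCDDCDD ⇒ AA·DBB·DBB·AA·DBB·DBB·CDD·CDD·DBB·D·D·DBB·D·D·AA·DBB·DBB·AA·DBB·DBB
    A ↦ CDD
    B ↦ D
    C ↦ AA
    D ↦ DBB

A->CDD, B->D, C->AA, D->DBB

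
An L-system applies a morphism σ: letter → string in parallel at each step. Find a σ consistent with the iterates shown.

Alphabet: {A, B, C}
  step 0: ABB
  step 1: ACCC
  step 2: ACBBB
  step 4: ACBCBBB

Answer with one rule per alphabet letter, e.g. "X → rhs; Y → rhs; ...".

A->AC, B->C, C->B

  step 1 ⇒ step 2: ACCC ⇒ AC·B·B·B
    A ↦ AC
    C ↦ B
  step 0 ⇒ step 1: ABB ⇒ AC·C·C
    B ↦ C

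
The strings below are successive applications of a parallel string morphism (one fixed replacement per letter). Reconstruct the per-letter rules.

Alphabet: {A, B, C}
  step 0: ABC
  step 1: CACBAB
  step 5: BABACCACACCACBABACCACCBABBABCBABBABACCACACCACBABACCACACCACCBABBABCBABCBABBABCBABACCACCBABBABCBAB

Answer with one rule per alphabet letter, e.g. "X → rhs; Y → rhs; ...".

  step 0 ⇒ step 1: ABC ⇒ C·AC·BAB
    A ↦ C
    B ↦ AC
    C ↦ BAB

A->C, B->AC, C->BAB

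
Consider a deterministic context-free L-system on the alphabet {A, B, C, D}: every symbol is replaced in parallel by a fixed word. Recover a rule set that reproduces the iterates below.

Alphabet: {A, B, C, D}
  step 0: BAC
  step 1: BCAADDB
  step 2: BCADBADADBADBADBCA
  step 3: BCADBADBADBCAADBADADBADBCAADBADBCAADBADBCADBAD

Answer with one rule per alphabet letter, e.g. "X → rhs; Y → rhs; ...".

A->AD, B->BCA, C->DB, D->BAD

  step 2 ⇒ step 3: BCADBADADBADBADBCA ⇒ BCA·DB·AD·BAD·BCA·AD·BAD·AD·BAD·BCA·AD·BAD·BCA·AD·BAD·BCA·DB·AD
    A ↦ AD
    B ↦ BCA
    C ↦ DB
    D ↦ BAD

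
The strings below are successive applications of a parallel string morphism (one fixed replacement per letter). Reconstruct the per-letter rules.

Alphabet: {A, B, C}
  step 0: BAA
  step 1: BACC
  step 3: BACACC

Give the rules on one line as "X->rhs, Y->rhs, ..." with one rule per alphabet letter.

  step 0 ⇒ step 1: BAA ⇒ BA·C·C
    A ↦ C
    B ↦ BA
    C ↦ A  (constrained at step 1)

A->C, B->BA, C->A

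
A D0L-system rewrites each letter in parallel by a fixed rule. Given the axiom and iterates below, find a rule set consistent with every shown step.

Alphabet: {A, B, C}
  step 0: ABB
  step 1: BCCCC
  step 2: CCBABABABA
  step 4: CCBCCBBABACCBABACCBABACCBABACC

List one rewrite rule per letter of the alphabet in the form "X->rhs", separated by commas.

  step 1 ⇒ step 2: BCCCC ⇒ CC·BA·BA·BA·BA
    B ↦ CC
    C ↦ BA
  step 0 ⇒ step 1: ABB ⇒ B·CC·CC
    A ↦ B

A->B, B->CC, C->BA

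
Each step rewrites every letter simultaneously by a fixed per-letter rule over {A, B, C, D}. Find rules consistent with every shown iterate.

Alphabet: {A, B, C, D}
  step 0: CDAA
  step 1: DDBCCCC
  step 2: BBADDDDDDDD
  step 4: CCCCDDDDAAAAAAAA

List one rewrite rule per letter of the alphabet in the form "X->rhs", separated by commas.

  step 1 ⇒ step 2: DDBCCCC ⇒ B·B·A·DD·DD·DD·DD
    B ↦ A
    C ↦ DD
    D ↦ B
  step 0 ⇒ step 1: CDAA ⇒ DD·B·CC·CC
    A ↦ CC

A->CC, B->A, C->DD, D->B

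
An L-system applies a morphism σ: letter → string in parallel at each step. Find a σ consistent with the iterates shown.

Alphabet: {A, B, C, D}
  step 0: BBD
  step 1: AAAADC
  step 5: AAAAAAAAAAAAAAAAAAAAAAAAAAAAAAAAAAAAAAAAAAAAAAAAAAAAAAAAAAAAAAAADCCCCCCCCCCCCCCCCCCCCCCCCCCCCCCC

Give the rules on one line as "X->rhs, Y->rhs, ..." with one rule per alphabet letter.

A->BB, B->AA, C->CC, D->DC

  step 0 ⇒ step 1: BBD ⇒ AA·AA·DC
    B ↦ AA
    D ↦ DC
    A ↦ BB  (constrained at step 1)
    C ↦ CC  (constrained at step 1)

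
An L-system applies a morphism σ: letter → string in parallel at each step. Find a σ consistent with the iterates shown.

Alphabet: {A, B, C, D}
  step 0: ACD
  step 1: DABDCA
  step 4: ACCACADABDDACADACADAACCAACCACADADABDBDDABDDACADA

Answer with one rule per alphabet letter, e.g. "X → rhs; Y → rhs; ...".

A->DA, B->AC, C->BD, D->CA

  step 0 ⇒ step 1: ACD ⇒ DA·BD·CA
    A ↦ DA
    C ↦ BD
    D ↦ CA
    B ↦ AC  (constrained at step 1)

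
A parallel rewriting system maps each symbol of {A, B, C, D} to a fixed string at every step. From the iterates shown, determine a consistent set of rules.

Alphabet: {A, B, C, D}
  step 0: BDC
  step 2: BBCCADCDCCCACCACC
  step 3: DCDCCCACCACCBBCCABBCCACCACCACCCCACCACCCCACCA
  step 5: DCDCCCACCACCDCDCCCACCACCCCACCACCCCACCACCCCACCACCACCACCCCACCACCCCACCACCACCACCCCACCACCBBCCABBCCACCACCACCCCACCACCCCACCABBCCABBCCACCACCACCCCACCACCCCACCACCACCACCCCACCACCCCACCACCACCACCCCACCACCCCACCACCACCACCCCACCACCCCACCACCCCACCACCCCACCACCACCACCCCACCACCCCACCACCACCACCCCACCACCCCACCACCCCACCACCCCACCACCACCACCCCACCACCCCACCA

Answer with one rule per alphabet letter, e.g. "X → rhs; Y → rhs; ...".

  step 2 ⇒ step 3: BBCCADCDCCCACCACC ⇒ DC·DC·CCA·CCA·CC·BB·CCA·BB·CCA·CCA·CCA·CC·CCA·CCA·CC·CCA·CCA
    A ↦ CC
    B ↦ DC
    C ↦ CCA
    D ↦ BB

A->CC, B->DC, C->CCA, D->BB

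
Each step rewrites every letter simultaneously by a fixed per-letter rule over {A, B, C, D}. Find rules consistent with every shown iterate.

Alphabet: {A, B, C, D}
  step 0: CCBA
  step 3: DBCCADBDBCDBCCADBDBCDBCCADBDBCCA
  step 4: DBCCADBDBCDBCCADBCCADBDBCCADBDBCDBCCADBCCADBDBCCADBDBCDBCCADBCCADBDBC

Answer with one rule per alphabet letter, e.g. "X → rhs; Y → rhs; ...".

  step 3 ⇒ step 4: DBCCADBDBCDBCCADBDBCDBCCADBDBCCA ⇒ DBC·CA·DB·DB·C·DBC·CA·DBC·CA·DB·DBC·CA·DB·DB·C·DBC·CA·DBC·CA·DB·DBC·CA·DB·DB·C·DBC·CA·DBC·CA·DB·DB·C
    A ↦ C
    B ↦ CA
    C ↦ DB
    D ↦ DBC

A->C, B->CA, C->DB, D->DBC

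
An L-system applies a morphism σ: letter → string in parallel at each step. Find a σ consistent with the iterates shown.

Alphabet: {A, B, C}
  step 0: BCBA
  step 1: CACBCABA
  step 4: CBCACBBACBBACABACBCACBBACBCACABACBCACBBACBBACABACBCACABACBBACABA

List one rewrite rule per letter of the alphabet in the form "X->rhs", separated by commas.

  step 0 ⇒ step 1: BCBA ⇒ CA·CB·CA·BA
    A ↦ BA
    B ↦ CA
    C ↦ CB

A->BA, B->CA, C->CB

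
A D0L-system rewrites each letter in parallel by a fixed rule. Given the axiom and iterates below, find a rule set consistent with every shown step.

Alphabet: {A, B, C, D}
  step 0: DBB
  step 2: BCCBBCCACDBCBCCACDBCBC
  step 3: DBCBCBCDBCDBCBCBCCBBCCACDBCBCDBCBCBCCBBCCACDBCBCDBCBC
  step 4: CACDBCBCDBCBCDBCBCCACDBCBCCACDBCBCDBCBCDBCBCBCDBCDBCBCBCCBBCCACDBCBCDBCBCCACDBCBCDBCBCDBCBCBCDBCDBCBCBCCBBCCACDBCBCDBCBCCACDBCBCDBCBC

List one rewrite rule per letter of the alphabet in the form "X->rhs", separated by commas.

  step 3 ⇒ step 4: DBCBCBCDBCDBCBCBCCBBCCACDBCBCDBCBCBCCBBCCACDBCBCDBCBC ⇒ CAC·DBC·BC·DBC·BC·DBC·BC·CAC·DBC·BC·CAC·DBC·BC·DBC·BC·DBC·BC·BC·DBC·DBC·BC·BC·CB·BC·CAC·DBC·BC·DBC·BC·CAC·DBC·BC·DBC·BC·DBC·BC·BC·DBC·DBC·BC·BC·CB·BC·CAC·DBC·BC·DBC·BC·CAC·DBC·BC·DBC·BC
    A ↦ CB
    B ↦ DBC
    C ↦ BC
    D ↦ CAC

A->CB, B->DBC, C->BC, D->CAC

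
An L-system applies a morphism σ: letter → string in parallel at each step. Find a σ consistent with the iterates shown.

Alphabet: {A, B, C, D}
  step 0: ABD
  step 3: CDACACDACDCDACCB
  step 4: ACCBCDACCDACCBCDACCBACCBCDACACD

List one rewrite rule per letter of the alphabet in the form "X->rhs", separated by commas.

  step 3 ⇒ step 4: CDACACDACDCDACCB ⇒ AC·CB·CD·AC·CD·AC·CB·CD·AC·CB·AC·CB·CD·AC·AC·D
    A ↦ CD
    B ↦ D
    C ↦ AC
    D ↦ CB

A->CD, B->D, C->AC, D->CB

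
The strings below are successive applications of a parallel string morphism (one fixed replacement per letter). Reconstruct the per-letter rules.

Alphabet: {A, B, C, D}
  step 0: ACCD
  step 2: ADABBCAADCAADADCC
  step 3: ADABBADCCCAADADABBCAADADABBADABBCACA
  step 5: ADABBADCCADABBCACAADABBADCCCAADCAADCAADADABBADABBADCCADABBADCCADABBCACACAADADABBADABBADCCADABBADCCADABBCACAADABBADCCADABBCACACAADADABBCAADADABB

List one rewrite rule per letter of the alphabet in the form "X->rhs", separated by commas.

A->AD, B->C, C->CA, D->ABB

  step 2 ⇒ step 3: ADABBCAADCAADADCC ⇒ AD·ABB·AD·C·C·CA·AD·AD·ABB·CA·AD·AD·ABB·AD·ABB·CA·CA
    A ↦ AD
    B ↦ C
    C ↦ CA
    D ↦ ABB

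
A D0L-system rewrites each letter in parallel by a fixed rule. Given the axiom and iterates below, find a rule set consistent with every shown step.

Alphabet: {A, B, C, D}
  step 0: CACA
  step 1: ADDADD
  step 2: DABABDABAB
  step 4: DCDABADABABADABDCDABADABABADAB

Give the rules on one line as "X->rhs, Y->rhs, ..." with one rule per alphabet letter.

  step 1 ⇒ step 2: ADDADD ⇒ D·AB·AB·D·AB·AB
    A ↦ D
    D ↦ AB
    B ↦ CD  (constrained at step 2)
  step 0 ⇒ step 1: CACA ⇒ AD·D·AD·D
    C ↦ AD

A->D, B->CD, C->AD, D->AB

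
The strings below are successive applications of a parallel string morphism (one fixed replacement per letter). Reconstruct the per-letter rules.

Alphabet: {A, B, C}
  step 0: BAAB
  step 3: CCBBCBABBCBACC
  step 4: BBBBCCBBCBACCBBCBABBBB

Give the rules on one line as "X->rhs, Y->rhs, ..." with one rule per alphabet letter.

A->BA, B->C, C->BB

  step 3 ⇒ step 4: CCBBCBABBCBACC ⇒ BB·BB·C·C·BB·C·BA·C·C·BB·C·BA·BB·BB
    A ↦ BA
    B ↦ C
    C ↦ BB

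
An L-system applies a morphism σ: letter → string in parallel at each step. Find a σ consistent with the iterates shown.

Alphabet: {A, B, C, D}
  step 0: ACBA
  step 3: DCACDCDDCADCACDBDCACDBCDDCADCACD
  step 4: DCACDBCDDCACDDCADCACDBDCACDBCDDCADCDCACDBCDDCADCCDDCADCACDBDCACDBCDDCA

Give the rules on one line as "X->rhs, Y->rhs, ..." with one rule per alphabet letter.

  step 3 ⇒ step 4: DCACDCDDCADCACDBDCACDBCDDCADCACD ⇒ DCA·CD·B·CD·DCA·CD·DCA·DCA·CD·B·DCA·CD·B·CD·DCA·DC·DCA·CD·B·CD·DCA·DC·CD·DCA·DCA·CD·B·DCA·CD·B·CD·DCA
    A ↦ B
    B ↦ DC
    C ↦ CD
    D ↦ DCA

A->B, B->DC, C->CD, D->DCA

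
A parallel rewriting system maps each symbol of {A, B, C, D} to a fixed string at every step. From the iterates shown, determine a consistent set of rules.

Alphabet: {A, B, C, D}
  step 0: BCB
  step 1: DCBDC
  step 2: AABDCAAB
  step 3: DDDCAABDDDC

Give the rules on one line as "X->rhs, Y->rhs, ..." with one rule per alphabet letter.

A->D, B->DC, C->B, D->AA

  step 2 ⇒ step 3: AABDCAAB ⇒ D·D·DC·AA·B·D·D·DC
    A ↦ D
    B ↦ DC
    C ↦ B
    D ↦ AA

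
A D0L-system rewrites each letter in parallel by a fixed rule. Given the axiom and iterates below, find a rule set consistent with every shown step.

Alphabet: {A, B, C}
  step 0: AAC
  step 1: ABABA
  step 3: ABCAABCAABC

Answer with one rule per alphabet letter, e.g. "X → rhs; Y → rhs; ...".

  step 0 ⇒ step 1: AAC ⇒ AB·AB·A
    A ↦ AB
    C ↦ A
    B ↦ C  (constrained at step 1)

A->AB, B->C, C->A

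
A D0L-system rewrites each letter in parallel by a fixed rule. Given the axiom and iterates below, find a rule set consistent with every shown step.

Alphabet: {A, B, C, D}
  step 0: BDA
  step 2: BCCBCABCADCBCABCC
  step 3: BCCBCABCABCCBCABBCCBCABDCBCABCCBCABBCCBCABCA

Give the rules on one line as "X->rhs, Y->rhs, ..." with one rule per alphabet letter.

A->B, B->BCC, C->BCA, D->DC

  step 2 ⇒ step 3: BCCBCABCADCBCABCC ⇒ BCC·BCA·BCA·BCC·BCA·B·BCC·BCA·B·DC·BCA·BCC·BCA·B·BCC·BCA·BCA
    A ↦ B
    B ↦ BCC
    C ↦ BCA
    D ↦ DC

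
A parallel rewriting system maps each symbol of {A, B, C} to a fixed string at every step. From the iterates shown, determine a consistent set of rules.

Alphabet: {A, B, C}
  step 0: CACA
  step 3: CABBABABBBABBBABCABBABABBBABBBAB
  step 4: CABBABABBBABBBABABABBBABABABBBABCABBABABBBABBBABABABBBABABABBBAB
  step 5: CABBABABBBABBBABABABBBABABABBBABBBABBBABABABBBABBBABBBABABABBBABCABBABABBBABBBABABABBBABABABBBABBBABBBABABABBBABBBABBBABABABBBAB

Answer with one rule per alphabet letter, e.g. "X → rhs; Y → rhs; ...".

  step 4 ⇒ step 5: CABBABABBBABBBABABABBBABABABBBABCABBABABBBABBBABABABBBABABABBBAB ⇒ CA·BB·AB·AB·BB·AB·BB·AB·AB·AB·BB·AB·AB·AB·BB·AB·BB·AB·BB·AB·AB·AB·BB·AB·BB·AB·BB·AB·AB·AB·BB·AB·CA·BB·AB·AB·BB·AB·BB·AB·AB·AB·BB·AB·AB·AB·BB·AB·BB·AB·BB·AB·AB·AB·BB·AB·BB·AB·BB·AB·AB·AB·BB·AB
    A ↦ BB
    B ↦ AB
    C ↦ CA

A->BB, B->AB, C->CA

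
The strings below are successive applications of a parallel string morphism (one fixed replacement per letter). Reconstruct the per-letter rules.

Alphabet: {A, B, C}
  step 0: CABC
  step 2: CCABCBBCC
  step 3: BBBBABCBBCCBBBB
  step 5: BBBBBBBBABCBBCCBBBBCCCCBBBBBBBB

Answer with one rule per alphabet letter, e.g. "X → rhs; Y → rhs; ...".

  step 2 ⇒ step 3: CCABCBBCC ⇒ BB·BB·AB·C·BB·C·C·BB·BB
    A ↦ AB
    B ↦ C
    C ↦ BB

A->AB, B->C, C->BB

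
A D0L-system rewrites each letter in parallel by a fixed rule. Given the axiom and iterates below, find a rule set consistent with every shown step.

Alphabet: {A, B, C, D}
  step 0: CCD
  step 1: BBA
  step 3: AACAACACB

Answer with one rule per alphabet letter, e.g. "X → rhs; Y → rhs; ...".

A->AC, B->DA, C->B, D->A

  step 0 ⇒ step 1: CCD ⇒ B·B·A
    C ↦ B
    D ↦ A
    A ↦ AC  (constrained at step 1)
    B ↦ DA  (constrained at step 1)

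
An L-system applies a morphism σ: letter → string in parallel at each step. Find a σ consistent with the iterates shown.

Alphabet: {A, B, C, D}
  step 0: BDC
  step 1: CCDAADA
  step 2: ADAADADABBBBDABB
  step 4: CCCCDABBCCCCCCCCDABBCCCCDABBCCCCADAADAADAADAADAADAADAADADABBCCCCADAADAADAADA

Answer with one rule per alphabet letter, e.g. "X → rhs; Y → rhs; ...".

A->BB, B->CC, C->ADA, D->DA

  step 1 ⇒ step 2: CCDAADA ⇒ ADA·ADA·DA·BB·BB·DA·BB
    A ↦ BB
    C ↦ ADA
    D ↦ DA
  step 0 ⇒ step 1: BDC ⇒ CC·DA·ADA
    B ↦ CC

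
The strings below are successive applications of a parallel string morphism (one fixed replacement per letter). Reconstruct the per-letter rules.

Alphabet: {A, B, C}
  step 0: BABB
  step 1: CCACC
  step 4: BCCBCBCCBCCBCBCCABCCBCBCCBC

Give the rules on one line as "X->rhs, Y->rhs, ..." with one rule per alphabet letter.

  step 0 ⇒ step 1: BABB ⇒ C·CA·C·C
    A ↦ CA
    B ↦ C
    C ↦ BC  (constrained at step 1)

A->CA, B->C, C->BC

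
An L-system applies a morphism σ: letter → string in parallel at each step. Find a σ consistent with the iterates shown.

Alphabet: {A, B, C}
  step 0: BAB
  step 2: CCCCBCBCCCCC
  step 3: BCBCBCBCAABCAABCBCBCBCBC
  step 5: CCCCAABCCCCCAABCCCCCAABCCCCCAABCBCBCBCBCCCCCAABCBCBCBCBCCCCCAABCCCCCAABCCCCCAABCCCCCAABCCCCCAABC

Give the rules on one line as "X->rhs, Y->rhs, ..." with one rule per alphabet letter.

  step 2 ⇒ step 3: CCCCBCBCCCCC ⇒ BC·BC·BC·BC·AA·BC·AA·BC·BC·BC·BC·BC
    B ↦ AA
    C ↦ BC
    A ↦ CC  (constrained at step 0)

A->CC, B->AA, C->BC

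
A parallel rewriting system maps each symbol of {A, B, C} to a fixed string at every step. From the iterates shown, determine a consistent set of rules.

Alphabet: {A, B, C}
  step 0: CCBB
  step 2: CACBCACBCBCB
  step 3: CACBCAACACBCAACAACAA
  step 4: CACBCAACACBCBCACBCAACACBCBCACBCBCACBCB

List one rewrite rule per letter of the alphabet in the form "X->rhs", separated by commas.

A->CB, B->A, C->CA

  step 3 ⇒ step 4: CACBCAACACBCAACAACAA ⇒ CA·CB·CA·A·CA·CB·CB·CA·CB·CA·A·CA·CB·CB·CA·CB·CB·CA·CB·CB
    A ↦ CB
    B ↦ A
    C ↦ CA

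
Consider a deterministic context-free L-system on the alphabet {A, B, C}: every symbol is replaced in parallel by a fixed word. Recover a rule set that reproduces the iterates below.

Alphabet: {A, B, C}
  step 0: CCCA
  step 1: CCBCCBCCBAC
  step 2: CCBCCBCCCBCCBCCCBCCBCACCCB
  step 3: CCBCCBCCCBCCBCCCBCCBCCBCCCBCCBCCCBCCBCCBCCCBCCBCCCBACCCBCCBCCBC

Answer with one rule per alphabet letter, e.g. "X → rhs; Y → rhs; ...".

  step 2 ⇒ step 3: CCBCCBCCCBCCBCCCBCCBCACCCB ⇒ CCB·CCB·C·CCB·CCB·C·CCB·CCB·CCB·C·CCB·CCB·C·CCB·CCB·CCB·C·CCB·CCB·C·CCB·AC·CCB·CCB·CCB·C
    A ↦ AC
    B ↦ C
    C ↦ CCB

A->AC, B->C, C->CCB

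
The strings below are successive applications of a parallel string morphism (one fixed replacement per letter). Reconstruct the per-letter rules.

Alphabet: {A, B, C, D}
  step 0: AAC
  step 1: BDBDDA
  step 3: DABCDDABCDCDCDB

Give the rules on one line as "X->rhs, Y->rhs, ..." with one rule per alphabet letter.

A->BD, B->CD, C->DA, D->B

  step 0 ⇒ step 1: AAC ⇒ BD·BD·DA
    A ↦ BD
    C ↦ DA
    B ↦ CD  (constrained at step 1)
    D ↦ B  (constrained at step 1)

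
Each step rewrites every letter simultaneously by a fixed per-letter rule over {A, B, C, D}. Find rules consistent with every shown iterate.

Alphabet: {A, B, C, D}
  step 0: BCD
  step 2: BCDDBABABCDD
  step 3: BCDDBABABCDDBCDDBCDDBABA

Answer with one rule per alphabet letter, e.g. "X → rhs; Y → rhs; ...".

A->DD, B->BC, C->DD, D->BA

  step 2 ⇒ step 3: BCDDBABABCDD ⇒ BC·DD·BA·BA·BC·DD·BC·DD·BC·DD·BA·BA
    A ↦ DD
    B ↦ BC
    C ↦ DD
    D ↦ BA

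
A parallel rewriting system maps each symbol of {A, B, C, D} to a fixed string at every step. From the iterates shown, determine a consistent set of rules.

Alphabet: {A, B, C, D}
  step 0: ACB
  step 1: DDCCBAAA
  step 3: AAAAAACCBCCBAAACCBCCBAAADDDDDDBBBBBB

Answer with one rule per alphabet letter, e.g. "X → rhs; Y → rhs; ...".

A->DD, B->AAA, C->CCB, D->B

  step 0 ⇒ step 1: ACB ⇒ DD·CCB·AAA
    A ↦ DD
    B ↦ AAA
    C ↦ CCB
    D ↦ B  (constrained at step 1)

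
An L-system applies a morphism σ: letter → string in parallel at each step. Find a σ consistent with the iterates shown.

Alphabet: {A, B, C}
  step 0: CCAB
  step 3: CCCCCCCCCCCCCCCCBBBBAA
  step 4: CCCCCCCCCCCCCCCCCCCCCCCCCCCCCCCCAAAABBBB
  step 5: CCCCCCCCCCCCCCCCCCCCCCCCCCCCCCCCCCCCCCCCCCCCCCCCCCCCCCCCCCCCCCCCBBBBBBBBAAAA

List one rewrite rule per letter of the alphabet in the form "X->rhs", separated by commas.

  step 4 ⇒ step 5: CCCCCCCCCCCCCCCCCCCCCCCCCCCCCCCCAAAABBBB ⇒ CC·CC·CC·CC·CC·CC·CC·CC·CC·CC·CC·CC·CC·CC·CC·CC·CC·CC·CC·CC·CC·CC·CC·CC·CC·CC·CC·CC·CC·CC·CC·CC·BB·BB·BB·BB·A·A·A·A
    A ↦ BB
    B ↦ A
    C ↦ CC

A->BB, B->A, C->CC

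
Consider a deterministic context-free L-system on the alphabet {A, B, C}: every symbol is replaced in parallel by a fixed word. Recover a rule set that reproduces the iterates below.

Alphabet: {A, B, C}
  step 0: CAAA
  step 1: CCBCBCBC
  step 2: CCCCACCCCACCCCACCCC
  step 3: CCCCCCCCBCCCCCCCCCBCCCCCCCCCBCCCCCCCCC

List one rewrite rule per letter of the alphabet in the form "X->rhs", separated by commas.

A->BC, B->ACC, C->CC

  step 2 ⇒ step 3: CCCCACCCCACCCCACCCC ⇒ CC·CC·CC·CC·BC·CC·CC·CC·CC·BC·CC·CC·CC·CC·BC·CC·CC·CC·CC
    A ↦ BC
    C ↦ CC
  step 1 ⇒ step 2: CCBCBCBC ⇒ CC·CC·ACC·CC·ACC·CC·ACC·CC
    B ↦ ACC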